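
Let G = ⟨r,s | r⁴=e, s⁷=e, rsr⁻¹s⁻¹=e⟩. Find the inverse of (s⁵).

The order of (s⁵) is 7 (smallest k with (s⁵)ᵏ = e), so (s⁵)⁻¹ = (s⁵)⁶ = s².
Check: (s⁵) · (s²) → (s⁵) · s² = e, giving e as required.

Answer: s²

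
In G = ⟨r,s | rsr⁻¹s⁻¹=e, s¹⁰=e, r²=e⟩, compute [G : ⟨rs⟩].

First find ord(rs) by computing successive powers:
  (rs)¹ = rs, (rs)² = s², (rs)³ = rs³, (rs)⁴ = s⁴, (rs)⁵ = rs⁵, (rs)⁶ = s⁶, (rs)⁷ = rs⁷, (rs)⁸ = s⁸, (rs)⁹ = rs⁹, (rs)¹⁰ = e.
So |⟨rs⟩| = ord(rs) = 10. With |G| = 20, by Lagrange [G : ⟨rs⟩] = 20/10 = 2.

Answer: 2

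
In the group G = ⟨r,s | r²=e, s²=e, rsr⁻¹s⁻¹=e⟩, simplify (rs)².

Compute successive powers of (rs), reducing at each step:
  (rs)²: (rs) · r = s;   s · s = e

Answer: e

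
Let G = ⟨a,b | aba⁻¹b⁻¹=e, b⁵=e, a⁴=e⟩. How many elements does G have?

Enumerate words in the generators, reducing via the relations: the distinct elements are
  {a, b, e, ab, a², a³, b², b³, b⁴, ab², ab³, ab⁴, a²b, a³b, a²b², a²b³, a²b⁴, a³b², a³b³, a³b⁴}.
No further products give new elements, so |G| = 20.

Answer: 20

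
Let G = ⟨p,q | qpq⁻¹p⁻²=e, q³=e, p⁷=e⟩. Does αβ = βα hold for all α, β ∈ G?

p·q = pq but q·p = p²q, so p·q ≠ q·p and G is not abelian.

Answer: No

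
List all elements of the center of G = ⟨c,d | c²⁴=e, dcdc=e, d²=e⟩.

An element z ∈ Z(G) iff z commutes with every generator.
For example c¹² is central: (c¹²)·c = c¹³ = c·(c¹²); (c¹²)·d = c¹²d = d·(c¹²).
Whereas c ∉ Z(G) since c·d = cd ≠ c²³d = d·c.
Checking each of the 48 elements this way gives Z(G) = {e, c¹²}, of order 2.

Answer: {e, c¹²}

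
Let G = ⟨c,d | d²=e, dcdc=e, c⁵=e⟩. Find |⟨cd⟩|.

|⟨cd⟩| equals the order of cd. Compute successive powers until reaching e:
  (cd)¹ = cd, (cd)² = e.
The smallest positive k with (cd)ᵏ = e is 2, so |⟨cd⟩| = 2.

Answer: 2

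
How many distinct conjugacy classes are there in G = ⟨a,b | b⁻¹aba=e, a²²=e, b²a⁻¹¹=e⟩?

The conjugacy classes (representative and size) are:
  [e] (size 1), [a²¹] (size 2), [a²] (size 2), [a³] (size 2), [a¹⁸] (size 2), [a¹⁷] (size 2), [a⁶] (size 2), [a⁷] (size 2), [a⁸] (size 2), [a¹³] (size 2), [a¹²] (size 2), [a¹¹] (size 1), [a¹⁰b] (size 11), [a⁷b] (size 11).
Class equation: 1 + 2 + 2 + 2 + 2 + 2 + 2 + 2 + 2 + 2 + 2 + 1 + 11 + 11 = 44 = |G|. So G has 14 conjugacy classes.

Answer: 14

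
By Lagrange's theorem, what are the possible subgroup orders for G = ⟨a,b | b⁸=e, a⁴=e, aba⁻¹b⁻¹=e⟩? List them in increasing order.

|G| = 32 = 2⁵. By Lagrange's theorem the order of any subgroup divides 32; the divisors of 32 are 1, 2, 4, 8, 16, 32.

Answer: 1, 2, 4, 8, 16, 32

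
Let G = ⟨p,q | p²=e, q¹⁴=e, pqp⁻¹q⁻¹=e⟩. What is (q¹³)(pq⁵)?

Compute (q¹³) · (pq⁵) by multiplying left to right and reducing via the relations at each step:
  (q¹³) · p = pq¹³
  (pq¹³) · q⁵ = pq⁴

Answer: pq⁴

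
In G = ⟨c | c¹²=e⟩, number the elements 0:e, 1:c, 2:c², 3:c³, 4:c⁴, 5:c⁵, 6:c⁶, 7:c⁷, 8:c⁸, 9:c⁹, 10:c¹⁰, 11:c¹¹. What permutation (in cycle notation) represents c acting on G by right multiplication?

(0 1 2 3 4 5 6 7 8 9 10 11)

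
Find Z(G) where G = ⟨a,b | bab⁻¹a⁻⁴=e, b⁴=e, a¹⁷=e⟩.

An element z ∈ Z(G) iff z commutes with every generator.
For example e is central: e·a = a = a·e; e·b = b = b·e.
Whereas a ∉ Z(G) since a·b = ab ≠ a⁴b = b·a.
Checking each of the 68 elements this way gives Z(G) = {e}, of order 1.

Answer: {e}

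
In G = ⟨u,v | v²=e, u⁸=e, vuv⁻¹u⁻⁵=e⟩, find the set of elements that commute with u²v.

⟨u²v⟩ ⊆ C_G(u²v) since powers of u²v commute with u²v; so |C_G(u²v)| ≥ |⟨u²v⟩| = 4.
By orbit–stabilizer, |C_G(u²v)| = |G| / |conj. class of u²v| = 16 / 2 = 8.
The 8 elements commuting with u²v are {e, u², u⁴, u⁶, v, u⁶v, u²v, u⁴v}.

Answer: {e, u², u⁴, u⁶, v, u⁶v, u²v, u⁴v}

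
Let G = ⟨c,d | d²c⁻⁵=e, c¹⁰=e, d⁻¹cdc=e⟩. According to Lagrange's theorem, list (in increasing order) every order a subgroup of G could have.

|G| = 20 = 2² · 5. By Lagrange's theorem the order of any subgroup divides 20; the divisors of 20 are 1, 2, 4, 5, 10, 20.

Answer: 1, 2, 4, 5, 10, 20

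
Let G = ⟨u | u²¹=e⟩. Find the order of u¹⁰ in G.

Compute successive powers until reaching e:
  (u¹⁰)¹ = u¹⁰, (u¹⁰)² = u²⁰, (u¹⁰)³ = u⁹, (u¹⁰)⁴ = u¹⁹, (u¹⁰)⁵ = u⁸, (u¹⁰)⁶ = u¹⁸, (u¹⁰)⁷ = u⁷, (u¹⁰)⁸ = u¹⁷, (u¹⁰)⁹ = u⁶, (u¹⁰)¹⁰ = u¹⁶, (u¹⁰)¹¹ = u⁵, (u¹⁰)¹² = u¹⁵, (u¹⁰)¹³ = u⁴, (u¹⁰)¹⁴ = u¹⁴, (u¹⁰)¹⁵ = u³, (u¹⁰)¹⁶ = u¹³, (u¹⁰)¹⁷ = u², (u¹⁰)¹⁸ = u¹², (u¹⁰)¹⁹ = u, (u¹⁰)²⁰ = u¹¹, (u¹⁰)²¹ = e.
The smallest positive k with (u¹⁰)ᵏ = e is 21.

Answer: 21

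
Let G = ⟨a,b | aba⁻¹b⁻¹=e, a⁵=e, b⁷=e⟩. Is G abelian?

Each pair of generators commutes: a·b = ab = b·a. Since the generators pairwise commute, every element of G commutes with every other, so G is abelian.

Answer: Yes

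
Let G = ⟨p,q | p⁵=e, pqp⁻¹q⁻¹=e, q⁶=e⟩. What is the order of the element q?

Compute successive powers until reaching e:
  q¹ = q, q² = q², q³ = q³, q⁴ = q⁴, q⁵ = q⁵, q⁶ = e.
The smallest positive k with qᵏ = e is 6.

Answer: 6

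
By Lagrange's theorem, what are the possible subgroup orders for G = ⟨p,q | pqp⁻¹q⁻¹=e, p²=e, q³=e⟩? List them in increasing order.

|G| = 6 = 2 · 3. By Lagrange's theorem the order of any subgroup divides 6; the divisors of 6 are 1, 2, 3, 6.

Answer: 1, 2, 3, 6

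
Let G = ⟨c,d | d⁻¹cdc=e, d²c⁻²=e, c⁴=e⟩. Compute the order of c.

Compute successive powers until reaching e:
  c¹ = c, c² = c², c³ = c³, c⁴ = e.
The smallest positive k with cᵏ = e is 4.

Answer: 4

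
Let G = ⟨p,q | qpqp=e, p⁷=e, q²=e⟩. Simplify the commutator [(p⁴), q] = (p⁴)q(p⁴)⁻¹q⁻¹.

[(p⁴), q] = (p⁴)·q·(p⁴)⁻¹·q⁻¹.
  (p⁴) · q = p⁴q
  (p⁴q) · (p³) = pq
  (pq) · q = p

Answer: p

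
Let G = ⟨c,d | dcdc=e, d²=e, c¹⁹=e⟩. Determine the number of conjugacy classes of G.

The conjugacy classes (representative and size) are:
  [e] (size 1), [c¹⁸] (size 2), [c²] (size 2), [c¹⁶] (size 2), [c⁴] (size 2), [c¹⁴] (size 2), [c¹³] (size 2), [c¹²] (size 2), [c⁸] (size 2), [c⁹] (size 2), [d] (size 19).
Class equation: 1 + 2 + 2 + 2 + 2 + 2 + 2 + 2 + 2 + 2 + 19 = 38 = |G|. So G has 11 conjugacy classes.

Answer: 11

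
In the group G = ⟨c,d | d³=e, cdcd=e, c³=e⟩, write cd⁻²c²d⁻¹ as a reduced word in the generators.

Multiply left to right, reducing at each step:
  c · d⁻² = cd
  (cd) · c² = d²c
  (d²c) · d⁻¹ = cd²c

Answer: cd²c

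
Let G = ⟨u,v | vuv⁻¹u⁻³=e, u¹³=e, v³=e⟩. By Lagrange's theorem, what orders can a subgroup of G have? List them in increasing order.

|G| = 39 = 3 · 13. By Lagrange's theorem the order of any subgroup divides 39; the divisors of 39 are 1, 3, 13, 39.

Answer: 1, 3, 13, 39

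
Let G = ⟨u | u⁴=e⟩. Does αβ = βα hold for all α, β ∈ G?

G has a single generator, so G is cyclic and hence abelian.

Answer: Yes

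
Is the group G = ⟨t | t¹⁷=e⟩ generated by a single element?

|G| = 17. The element t has order 17 (its powers give 17 distinct elements), so ⟨t⟩ = G and G is cyclic.

Answer: Yes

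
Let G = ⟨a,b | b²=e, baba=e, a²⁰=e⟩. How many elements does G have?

Enumerate words in the generators, reducing via the relations: the distinct elements are
  {a, b, e, ab, a², a³, a⁴, a⁵, a⁶, a⁷, a⁸, a⁹, a²b, a³b, a¹², a¹³, a¹¹, a¹⁰, a¹⁴, a¹⁵, a¹⁶, a¹⁷, a¹⁸, a¹⁹, a⁴b, a⁵b, a⁶b, a⁷b, a⁸b, a⁹b, a¹²b, a¹³b, a¹¹b, a¹⁰b, a¹⁴b, a¹⁵b, a¹⁶b, a¹⁷b, a¹⁸b, a¹⁹b}.
No further products give new elements, so |G| = 40.

Answer: 40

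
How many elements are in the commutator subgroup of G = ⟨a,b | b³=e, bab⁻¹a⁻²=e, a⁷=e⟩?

G' = [G, G] is generated by all commutators. The generator-pair commutators are: [a, b] = a⁶.
The subgroup they normally generate is {e, a, a², a³, a⁴, a⁵, a⁶}, of order 7.
Check: |G/G'| = 21/7 = 3 is the order of the abelianisation.

Answer: 7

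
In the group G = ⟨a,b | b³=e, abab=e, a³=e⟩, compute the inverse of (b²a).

The order of (b²a) is 3 (smallest k with (b²a)ᵏ = e), so (b²a)⁻¹ = (b²a)² = a²b.
Check: (b²a) · (a²b) → (b²a) · a² = b²;   (b²) · b = e, giving e as required.

Answer: a²b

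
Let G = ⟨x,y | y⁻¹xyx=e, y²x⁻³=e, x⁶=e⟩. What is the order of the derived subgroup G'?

G' = [G, G] is generated by all commutators. The generator-pair commutators are: [x, y] = x².
The subgroup they normally generate is {e, x², x⁴}, of order 3.
Check: |G/G'| = 12/3 = 4 is the order of the abelianisation.

Answer: 3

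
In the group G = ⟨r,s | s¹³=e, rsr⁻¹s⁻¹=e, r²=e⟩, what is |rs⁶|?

Compute successive powers until reaching e:
  (rs⁶)¹ = rs⁶, (rs⁶)² = s¹², (rs⁶)³ = rs⁵, (rs⁶)⁴ = s¹¹, (rs⁶)⁵ = rs⁴, (rs⁶)⁶ = s¹⁰, (rs⁶)⁷ = rs³, (rs⁶)⁸ = s⁹, (rs⁶)⁹ = rs², (rs⁶)¹⁰ = s⁸, (rs⁶)¹¹ = rs, (rs⁶)¹² = s⁷, (rs⁶)¹³ = r, (rs⁶)¹⁴ = s⁶, (rs⁶)¹⁵ = rs¹², (rs⁶)¹⁶ = s⁵, (rs⁶)¹⁷ = rs¹¹, (rs⁶)¹⁸ = s⁴, (rs⁶)¹⁹ = rs¹⁰, (rs⁶)²⁰ = s³, (rs⁶)²¹ = rs⁹, (rs⁶)²² = s², (rs⁶)²³ = rs⁸, (rs⁶)²⁴ = s, (rs⁶)²⁵ = rs⁷, (rs⁶)²⁶ = e.
The smallest positive k with (rs⁶)ᵏ = e is 26.

Answer: 26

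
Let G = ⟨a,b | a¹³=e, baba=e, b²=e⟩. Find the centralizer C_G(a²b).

⟨a²b⟩ ⊆ C_G(a²b) since powers of a²b commute with a²b; so |C_G(a²b)| ≥ |⟨a²b⟩| = 2.
By orbit–stabilizer, |C_G(a²b)| = |G| / |conj. class of a²b| = 26 / 13 = 2.
The 2 elements commuting with a²b are {e, a²b}.

Answer: {e, a²b}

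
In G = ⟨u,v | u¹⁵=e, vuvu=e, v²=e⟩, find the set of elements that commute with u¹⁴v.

⟨u¹⁴v⟩ ⊆ C_G(u¹⁴v) since powers of u¹⁴v commute with u¹⁴v; so |C_G(u¹⁴v)| ≥ |⟨u¹⁴v⟩| = 2.
By orbit–stabilizer, |C_G(u¹⁴v)| = |G| / |conj. class of u¹⁴v| = 30 / 15 = 2.
The 2 elements commuting with u¹⁴v are {e, u¹⁴v}.

Answer: {e, u¹⁴v}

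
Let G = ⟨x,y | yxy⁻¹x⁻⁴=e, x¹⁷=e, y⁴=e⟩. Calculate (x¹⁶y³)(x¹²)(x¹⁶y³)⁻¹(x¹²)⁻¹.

[(x¹⁶y³), (x¹²)] = (x¹⁶y³)·(x¹²)·(x¹⁶y³)⁻¹·(x¹²)⁻¹.
  (x¹⁶y³) · (x¹²) = x²y³
  (x²y³) · (x⁴y) = x³
  (x³) · (x⁵) = x⁸

Answer: x⁸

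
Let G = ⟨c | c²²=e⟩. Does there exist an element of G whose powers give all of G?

|G| = 22. The element c has order 22 (its powers give 22 distinct elements), so ⟨c⟩ = G and G is cyclic.

Answer: Yes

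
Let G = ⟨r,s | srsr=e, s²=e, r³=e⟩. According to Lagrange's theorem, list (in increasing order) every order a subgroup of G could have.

|G| = 6 = 2 · 3. By Lagrange's theorem the order of any subgroup divides 6; the divisors of 6 are 1, 2, 3, 6.

Answer: 1, 2, 3, 6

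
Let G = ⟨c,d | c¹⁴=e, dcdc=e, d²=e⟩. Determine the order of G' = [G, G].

G' = [G, G] is generated by all commutators. The generator-pair commutators are: [c, d] = c².
The subgroup they normally generate is {e, c², c⁴, c⁶, c⁸, c¹⁰, c¹²}, of order 7.
Check: |G/G'| = 28/7 = 4 is the order of the abelianisation.

Answer: 7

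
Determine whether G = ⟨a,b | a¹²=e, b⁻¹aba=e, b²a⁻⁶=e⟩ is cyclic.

Every cyclic group is abelian. But a·b = ab while b·a = a⁵b⁻¹, so a·b ≠ b·a and G is not abelian. Hence G is not cyclic.

Answer: No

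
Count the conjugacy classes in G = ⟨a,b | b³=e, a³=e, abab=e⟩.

The conjugacy classes (representative and size) are:
  [e] (size 1), [ba²] (size 4), [b²a] (size 4), [a²b²] (size 3).
Class equation: 1 + 4 + 4 + 3 = 12 = |G|. So G has 4 conjugacy classes.

Answer: 4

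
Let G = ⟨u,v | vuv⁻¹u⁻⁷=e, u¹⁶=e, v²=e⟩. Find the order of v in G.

Compute successive powers until reaching e:
  v¹ = v, v² = e.
The smallest positive k with vᵏ = e is 2.

Answer: 2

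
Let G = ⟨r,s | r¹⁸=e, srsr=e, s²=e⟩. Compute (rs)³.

Compute successive powers of (rs), reducing at each step:
  (rs)²: (rs) · r = s;   s · s = e
  (rs)³: e · r = r;   r · s = rs

Answer: rs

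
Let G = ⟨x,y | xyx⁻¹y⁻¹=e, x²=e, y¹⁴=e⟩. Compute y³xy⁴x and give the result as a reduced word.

Multiply left to right, reducing at each step:
  (y³) · x = xy³
  (xy³) · y⁴ = xy⁷
  (xy⁷) · x = y⁷

Answer: y⁷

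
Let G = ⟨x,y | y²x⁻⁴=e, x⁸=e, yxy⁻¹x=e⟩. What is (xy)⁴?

Compute successive powers of (xy), reducing at each step:
  (xy)²: (xy) · x = y;   y · y = x⁴
  (xy)³: (x⁴) · x = x⁵;   (x⁵) · y = xy⁻¹
  (xy)⁴: (xy⁻¹) · x = y⁻¹;   (y⁻¹) · y = e

Answer: e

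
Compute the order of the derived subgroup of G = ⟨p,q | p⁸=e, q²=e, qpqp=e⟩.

G' = [G, G] is generated by all commutators. The generator-pair commutators are: [p, q] = p².
The subgroup they normally generate is {e, p², p⁴, p⁶}, of order 4.
Check: |G/G'| = 16/4 = 4 is the order of the abelianisation.

Answer: 4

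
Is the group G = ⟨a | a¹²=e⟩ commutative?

G has a single generator, so G is cyclic and hence abelian.

Answer: Yes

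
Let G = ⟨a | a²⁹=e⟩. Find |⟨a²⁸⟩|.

|⟨a²⁸⟩| equals the order of a²⁸. Compute successive powers until reaching e:
  (a²⁸)¹ = a²⁸, (a²⁸)² = a²⁷, (a²⁸)³ = a²⁶, (a²⁸)⁴ = a²⁵, (a²⁸)⁵ = a²⁴, (a²⁸)⁶ = a²³, (a²⁸)⁷ = a²², (a²⁸)⁸ = a²¹, (a²⁸)⁹ = a²⁰, (a²⁸)¹⁰ = a¹⁹, (a²⁸)¹¹ = a¹⁸, (a²⁸)¹² = a¹⁷, (a²⁸)¹³ = a¹⁶, (a²⁸)¹⁴ = a¹⁵, (a²⁸)¹⁵ = a¹⁴, (a²⁸)¹⁶ = a¹³, (a²⁸)¹⁷ = a¹², (a²⁸)¹⁸ = a¹¹, (a²⁸)¹⁹ = a¹⁰, (a²⁸)²⁰ = a⁹, (a²⁸)²¹ = a⁸, (a²⁸)²² = a⁷, (a²⁸)²³ = a⁶, (a²⁸)²⁴ = a⁵, (a²⁸)²⁵ = a⁴, (a²⁸)²⁶ = a³, (a²⁸)²⁷ = a², (a²⁸)²⁸ = a, (a²⁸)²⁹ = e.
The smallest positive k with (a²⁸)ᵏ = e is 29, so |⟨a²⁸⟩| = 29.

Answer: 29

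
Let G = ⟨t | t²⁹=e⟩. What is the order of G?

G is generated by a single element, so G is cyclic. The relator gives t²⁹ = e and no smaller power is forced to be e, so the 29 powers {e, t, t², t³, t⁴, t⁵, t⁶, t⁷, t⁸, t⁹, t²², t²³, t²¹, t²⁰, t²⁴, t²⁵, t²⁶, t²⁷, t²⁸, t¹², t¹³, t¹¹, t¹⁰, t¹⁴, t¹⁵, t¹⁶, t¹⁷, t¹⁸, t¹⁹} are distinct. Hence |G| = 29.

Answer: 29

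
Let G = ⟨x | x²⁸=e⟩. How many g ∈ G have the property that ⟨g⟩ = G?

G is cyclic of order 28. An element generates G iff its order is 28, and a cyclic group of order 28 has exactly φ(28) = 12 such elements.

Answer: 12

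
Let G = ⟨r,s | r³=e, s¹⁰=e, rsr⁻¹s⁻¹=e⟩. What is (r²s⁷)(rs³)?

Compute (r²s⁷) · (rs³) by multiplying left to right and reducing via the relations at each step:
  (r²s⁷) · r = s⁷
  (s⁷) · s³ = e

Answer: e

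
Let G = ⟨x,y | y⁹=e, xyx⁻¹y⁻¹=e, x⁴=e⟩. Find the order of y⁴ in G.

Compute successive powers until reaching e:
  (y⁴)¹ = y⁴, (y⁴)² = y⁸, (y⁴)³ = y³, (y⁴)⁴ = y⁷, (y⁴)⁵ = y², (y⁴)⁶ = y⁶, (y⁴)⁷ = y, (y⁴)⁸ = y⁵, (y⁴)⁹ = e.
The smallest positive k with (y⁴)ᵏ = e is 9.

Answer: 9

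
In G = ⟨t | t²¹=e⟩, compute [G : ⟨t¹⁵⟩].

First find ord(t¹⁵) by computing successive powers:
  (t¹⁵)¹ = t¹⁵, (t¹⁵)² = t⁹, (t¹⁵)³ = t³, (t¹⁵)⁴ = t¹⁸, (t¹⁵)⁵ = t¹², (t¹⁵)⁶ = t⁶, (t¹⁵)⁷ = e.
So |⟨t¹⁵⟩| = ord(t¹⁵) = 7. With |G| = 21, by Lagrange [G : ⟨t¹⁵⟩] = 21/7 = 3.

Answer: 3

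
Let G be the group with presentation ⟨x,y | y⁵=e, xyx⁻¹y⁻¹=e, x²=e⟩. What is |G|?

Enumerate words in the generators, reducing via the relations: the distinct elements are
  {e, x, y, xy, y², y³, y⁴, xy², xy³, xy⁴}.
No further products give new elements, so |G| = 10.

Answer: 10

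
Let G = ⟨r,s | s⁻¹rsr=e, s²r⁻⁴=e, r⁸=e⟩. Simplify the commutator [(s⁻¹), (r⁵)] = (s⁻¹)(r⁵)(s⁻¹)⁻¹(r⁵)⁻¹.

[(s⁻¹), (r⁵)] = (s⁻¹)·(r⁵)·(s⁻¹)⁻¹·(r⁵)⁻¹.
  (s⁻¹) · (r⁵) = r³s⁻¹
  (r³s⁻¹) · s = r³
  (r³) · (r³) = r⁶

Answer: r⁶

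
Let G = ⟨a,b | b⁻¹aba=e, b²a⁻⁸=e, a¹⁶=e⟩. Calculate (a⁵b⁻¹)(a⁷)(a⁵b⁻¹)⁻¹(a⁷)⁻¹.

[(a⁵b⁻¹), (a⁷)] = (a⁵b⁻¹)·(a⁷)·(a⁵b⁻¹)⁻¹·(a⁷)⁻¹.
  (a⁵b⁻¹) · (a⁷) = a⁶b
  (a⁶b) · (a⁵b) = a⁹
  (a⁹) · (a⁹) = a²

Answer: a²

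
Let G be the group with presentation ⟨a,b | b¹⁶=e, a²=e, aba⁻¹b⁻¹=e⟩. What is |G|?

Enumerate words in the generators, reducing via the relations: the distinct elements are
  {a, b, e, ab, b², b³, b⁴, b⁵, b⁶, b⁷, b⁸, b⁹, ab², ab³, ab⁴, ab⁵, ab⁶, ab⁷, ab⁸, ab⁹, b¹², b¹³, b¹¹, b¹⁰, b¹⁴, b¹⁵, ab¹², ab¹³, ab¹¹, ab¹⁰, ab¹⁴, ab¹⁵}.
No further products give new elements, so |G| = 32.

Answer: 32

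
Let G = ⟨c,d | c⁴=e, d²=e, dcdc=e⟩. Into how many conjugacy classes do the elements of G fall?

The conjugacy classes (representative and size) are:
  [e] (size 1), [c] (size 2), [c²] (size 1), [c²d] (size 2), [c³d] (size 2).
Class equation: 1 + 2 + 1 + 2 + 2 = 8 = |G|. So G has 5 conjugacy classes.

Answer: 5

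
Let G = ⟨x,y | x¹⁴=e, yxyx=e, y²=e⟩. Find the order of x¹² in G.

Compute successive powers until reaching e:
  (x¹²)¹ = x¹², (x¹²)² = x¹⁰, (x¹²)³ = x⁸, (x¹²)⁴ = x⁶, (x¹²)⁵ = x⁴, (x¹²)⁶ = x², (x¹²)⁷ = e.
The smallest positive k with (x¹²)ᵏ = e is 7.

Answer: 7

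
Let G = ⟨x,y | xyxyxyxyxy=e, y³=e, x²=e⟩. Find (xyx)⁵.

Compute successive powers of (xyx), reducing at each step:
  (xyx)²: (xyx) · x = xy;   (xy) · y = xy²;   (xy²) · x = xy²x
  (xyx)³: (xy²x) · x = xy²;   (xy²) · y = x;   x · x = e
  (xyx)⁴: e · x = x;   x · y = xy;   (xy) · x = xyx
  (xyx)⁵: (xyx) · x = xy;   (xy) · y = xy²;   (xy²) · x = xy²x

Answer: xy²x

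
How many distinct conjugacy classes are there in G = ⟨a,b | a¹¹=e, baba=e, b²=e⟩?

The conjugacy classes (representative and size) are:
  [e] (size 1), [a¹⁰] (size 2), [a²] (size 2), [a³] (size 2), [a⁷] (size 2), [a⁶] (size 2), [a²b] (size 11).
Class equation: 1 + 2 + 2 + 2 + 2 + 2 + 11 = 22 = |G|. So G has 7 conjugacy classes.

Answer: 7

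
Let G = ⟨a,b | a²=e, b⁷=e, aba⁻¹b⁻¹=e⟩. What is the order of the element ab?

Compute successive powers until reaching e:
  (ab)¹ = ab, (ab)² = b², (ab)³ = ab³, (ab)⁴ = b⁴, (ab)⁵ = ab⁵, (ab)⁶ = b⁶, (ab)⁷ = a, (ab)⁸ = b, (ab)⁹ = ab², (ab)¹⁰ = b³, (ab)¹¹ = ab⁴, (ab)¹² = b⁵, (ab)¹³ = ab⁶, (ab)¹⁴ = e.
The smallest positive k with (ab)ᵏ = e is 14.

Answer: 14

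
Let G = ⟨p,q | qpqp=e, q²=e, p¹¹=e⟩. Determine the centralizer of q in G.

⟨q⟩ ⊆ C_G(q) since powers of q commute with q; so |C_G(q)| ≥ |⟨q⟩| = 2.
By orbit–stabilizer, |C_G(q)| = |G| / |conj. class of q| = 22 / 11 = 2.
The 2 elements commuting with q are {e, q}.

Answer: {e, q}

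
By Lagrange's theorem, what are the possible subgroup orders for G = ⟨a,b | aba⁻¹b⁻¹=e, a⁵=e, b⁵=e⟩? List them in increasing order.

|G| = 25 = 5². By Lagrange's theorem the order of any subgroup divides 25; the divisors of 25 are 1, 5, 25.

Answer: 1, 5, 25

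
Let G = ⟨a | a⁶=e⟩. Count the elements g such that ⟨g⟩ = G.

G is cyclic of order 6. An element generates G iff its order is 6, and a cyclic group of order 6 has exactly φ(6) = 2 such elements.

Answer: 2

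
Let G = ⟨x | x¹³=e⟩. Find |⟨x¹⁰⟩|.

|⟨x¹⁰⟩| equals the order of x¹⁰. Compute successive powers until reaching e:
  (x¹⁰)¹ = x¹⁰, (x¹⁰)² = x⁷, (x¹⁰)³ = x⁴, (x¹⁰)⁴ = x, (x¹⁰)⁵ = x¹¹, (x¹⁰)⁶ = x⁸, (x¹⁰)⁷ = x⁵, (x¹⁰)⁸ = x², (x¹⁰)⁹ = x¹², (x¹⁰)¹⁰ = x⁹, (x¹⁰)¹¹ = x⁶, (x¹⁰)¹² = x³, (x¹⁰)¹³ = e.
The smallest positive k with (x¹⁰)ᵏ = e is 13, so |⟨x¹⁰⟩| = 13.

Answer: 13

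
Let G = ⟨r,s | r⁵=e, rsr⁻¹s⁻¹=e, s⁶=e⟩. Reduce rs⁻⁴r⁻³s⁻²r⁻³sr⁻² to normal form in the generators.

Multiply left to right, reducing at each step:
  r · s⁻⁴ = rs²
  (rs²) · r⁻³ = r³s²
  (r³s²) · s⁻² = r³
  (r³) · r⁻³ = e
  e · s = s
  s · r⁻² = r³s

Answer: r³s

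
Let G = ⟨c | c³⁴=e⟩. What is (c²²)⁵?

Compute successive powers of (c²²), reducing at each step:
  (c²²)²: (c²²) · c²² = c¹⁰
  (c²²)³: (c¹⁰) · c²² = c³²
  (c²²)⁴: (c³²) · c²² = c²⁰
  (c²²)⁵: (c²⁰) · c²² = c⁸

Answer: c⁸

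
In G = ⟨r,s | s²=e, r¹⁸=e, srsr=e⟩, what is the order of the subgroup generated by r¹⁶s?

|⟨r¹⁶s⟩| equals the order of r¹⁶s. Compute successive powers until reaching e:
  (r¹⁶s)¹ = r¹⁶s, (r¹⁶s)² = e.
The smallest positive k with (r¹⁶s)ᵏ = e is 2, so |⟨r¹⁶s⟩| = 2.

Answer: 2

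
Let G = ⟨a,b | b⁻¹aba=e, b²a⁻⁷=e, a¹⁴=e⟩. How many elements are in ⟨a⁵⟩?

|⟨a⁵⟩| equals the order of a⁵. Compute successive powers until reaching e:
  (a⁵)¹ = a⁵, (a⁵)² = a¹⁰, (a⁵)³ = a, (a⁵)⁴ = a⁶, (a⁵)⁵ = a¹¹, (a⁵)⁶ = a², (a⁵)⁷ = a⁷, (a⁵)⁸ = a¹², (a⁵)⁹ = a³, (a⁵)¹⁰ = a⁸, (a⁵)¹¹ = a¹³, (a⁵)¹² = a⁴, (a⁵)¹³ = a⁹, (a⁵)¹⁴ = e.
The smallest positive k with (a⁵)ᵏ = e is 14, so |⟨a⁵⟩| = 14.

Answer: 14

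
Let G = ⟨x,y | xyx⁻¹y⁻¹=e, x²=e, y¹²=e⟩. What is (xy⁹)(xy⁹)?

Compute (xy⁹) · (xy⁹) by multiplying left to right and reducing via the relations at each step:
  (xy⁹) · x = y⁹
  (y⁹) · y⁹ = y⁶

Answer: y⁶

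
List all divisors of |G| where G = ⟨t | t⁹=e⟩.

|G| = 9 = 3². By Lagrange's theorem the order of any subgroup divides 9; the divisors of 9 are 1, 3, 9.

Answer: 1, 3, 9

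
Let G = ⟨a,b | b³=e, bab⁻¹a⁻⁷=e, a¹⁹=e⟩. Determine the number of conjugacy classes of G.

The conjugacy classes (representative and size) are:
  [e] (size 1), [a¹¹] (size 3), [a¹⁴] (size 3), [a⁶] (size 3), [a¹⁷] (size 3), [a¹²] (size 3), [a¹⁰] (size 3), [a²b] (size 19), [a¹⁸b²] (size 19).
Class equation: 1 + 3 + 3 + 3 + 3 + 3 + 3 + 19 + 19 = 57 = |G|. So G has 9 conjugacy classes.

Answer: 9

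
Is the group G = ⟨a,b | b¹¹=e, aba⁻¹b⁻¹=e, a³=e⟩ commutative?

Each pair of generators commutes: a·b = ab = b·a. Since the generators pairwise commute, every element of G commutes with every other, so G is abelian.

Answer: Yes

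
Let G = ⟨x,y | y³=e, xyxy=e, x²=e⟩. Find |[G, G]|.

G' = [G, G] is generated by all commutators. The generator-pair commutators are: [x, y] = y.
The subgroup they normally generate is {e, y, y²}, of order 3.
Check: |G/G'| = 6/3 = 2 is the order of the abelianisation.

Answer: 3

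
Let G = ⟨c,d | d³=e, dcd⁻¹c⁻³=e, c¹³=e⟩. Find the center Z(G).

An element z ∈ Z(G) iff z commutes with every generator.
For example e is central: e·c = c = c·e; e·d = d = d·e.
Whereas c ∉ Z(G) since c·d = cd ≠ c³d = d·c.
Checking each of the 39 elements this way gives Z(G) = {e}, of order 1.

Answer: {e}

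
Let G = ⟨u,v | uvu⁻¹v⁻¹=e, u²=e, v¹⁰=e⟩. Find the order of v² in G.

Compute successive powers until reaching e:
  (v²)¹ = v², (v²)² = v⁴, (v²)³ = v⁶, (v²)⁴ = v⁸, (v²)⁵ = e.
The smallest positive k with (v²)ᵏ = e is 5.

Answer: 5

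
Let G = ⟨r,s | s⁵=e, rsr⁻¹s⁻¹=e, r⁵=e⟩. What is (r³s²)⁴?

Compute successive powers of (r³s²), reducing at each step:
  (r³s²)²: (r³s²) · r³ = rs²;   (rs²) · s² = rs⁴
  (r³s²)³: (rs⁴) · r³ = r⁴s⁴;   (r⁴s⁴) · s² = r⁴s
  (r³s²)⁴: (r⁴s) · r³ = r²s;   (r²s) · s² = r²s³

Answer: r²s³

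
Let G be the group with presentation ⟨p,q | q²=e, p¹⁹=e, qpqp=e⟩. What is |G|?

Enumerate words in the generators, reducing via the relations: the distinct elements are
  {e, p, q, pq, p², p³, p⁴, p⁵, p⁶, p⁷, p⁸, p⁹, p²q, p³q, p¹², p¹³, p¹¹, p¹⁰, p¹⁴, p¹⁵, p¹⁶, p¹⁷, p¹⁸, p⁴q, p⁵q, p⁶q, p⁷q, p⁸q, p⁹q, p¹²q, p¹³q, p¹¹q, p¹⁰q, p¹⁴q, p¹⁵q, p¹⁶q, p¹⁷q, p¹⁸q}.
No further products give new elements, so |G| = 38.

Answer: 38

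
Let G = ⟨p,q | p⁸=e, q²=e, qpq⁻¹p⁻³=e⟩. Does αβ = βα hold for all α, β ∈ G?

p·q = pq but q·p = p³q, so p·q ≠ q·p and G is not abelian.

Answer: No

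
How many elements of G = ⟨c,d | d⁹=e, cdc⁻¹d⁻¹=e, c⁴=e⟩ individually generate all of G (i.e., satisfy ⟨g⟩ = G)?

G is cyclic of order 36. An element generates G iff its order is 36, and a cyclic group of order 36 has exactly φ(36) = 12 such elements.

Answer: 12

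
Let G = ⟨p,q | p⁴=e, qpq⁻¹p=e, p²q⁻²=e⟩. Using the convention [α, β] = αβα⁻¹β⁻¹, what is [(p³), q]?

[(p³), q] = (p³)·q·(p³)⁻¹·q⁻¹.
  (p³) · q = pq⁻¹
  (pq⁻¹) · p = q⁻¹
  (q⁻¹) · (q⁻¹) = p²

Answer: p²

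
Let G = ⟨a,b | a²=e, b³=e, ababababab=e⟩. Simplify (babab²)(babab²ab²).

Compute (babab²) · (babab²ab²) by multiplying left to right and reducing via the relations at each step:
  (babab²) · b = baba
  (baba) · a = bab
  (bab) · b = bab²
  (bab²) · a = bab²a
  (bab²a) · b² = bab²ab²
  (bab²ab²) · a = b²abab
  (b²abab) · b² = b²aba

Answer: b²aba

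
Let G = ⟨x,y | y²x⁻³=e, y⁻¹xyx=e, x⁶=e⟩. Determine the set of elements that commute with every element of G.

An element z ∈ Z(G) iff z commutes with every generator.
For example x³ is central: (x³)·x = x⁴ = x·(x³); (x³)·y = y⁻¹ = y·(x³).
Whereas x ∉ Z(G) since x·y = xy ≠ x²y⁻¹ = y·x.
Checking each of the 12 elements this way gives Z(G) = {e, x³}, of order 2.

Answer: {e, x³}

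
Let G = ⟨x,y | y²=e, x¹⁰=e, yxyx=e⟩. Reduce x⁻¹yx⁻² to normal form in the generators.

Multiply left to right, reducing at each step:
  (x⁹) · y = x⁹y
  (x⁹y) · x⁻² = xy

Answer: xy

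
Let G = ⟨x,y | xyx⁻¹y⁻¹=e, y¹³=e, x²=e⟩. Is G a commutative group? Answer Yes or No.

Each pair of generators commutes: x·y = xy = y·x. Since the generators pairwise commute, every element of G commutes with every other, so G is abelian.

Answer: Yes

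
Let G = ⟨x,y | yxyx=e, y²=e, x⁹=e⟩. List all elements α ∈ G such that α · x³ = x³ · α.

⟨x³⟩ ⊆ C_G(x³) since powers of x³ commute with x³; so |C_G(x³)| ≥ |⟨x³⟩| = 3.
By orbit–stabilizer, |C_G(x³)| = |G| / |conj. class of x³| = 18 / 2 = 9.
The 9 elements commuting with x³ are {e, x, x², x³, x⁴, x⁵, x⁶, x⁷, x⁸}.

Answer: {e, x, x², x³, x⁴, x⁵, x⁶, x⁷, x⁸}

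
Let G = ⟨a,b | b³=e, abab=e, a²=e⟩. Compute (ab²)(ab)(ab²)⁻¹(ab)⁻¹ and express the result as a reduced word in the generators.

[(ab²), (ab)] = (ab²)·(ab)·(ab²)⁻¹·(ab)⁻¹.
  (ab²) · (ab) = b²
  (b²) · (ab²) = a
  a · (ab) = b

Answer: b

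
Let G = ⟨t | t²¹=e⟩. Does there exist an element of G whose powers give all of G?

|G| = 21. The element t has order 21 (its powers give 21 distinct elements), so ⟨t⟩ = G and G is cyclic.

Answer: Yes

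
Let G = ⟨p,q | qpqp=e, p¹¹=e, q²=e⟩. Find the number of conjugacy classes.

The conjugacy classes (representative and size) are:
  [e] (size 1), [p¹⁰] (size 2), [p²] (size 2), [p³] (size 2), [p⁷] (size 2), [p⁶] (size 2), [p²q] (size 11).
Class equation: 1 + 2 + 2 + 2 + 2 + 2 + 11 = 22 = |G|. So G has 7 conjugacy classes.

Answer: 7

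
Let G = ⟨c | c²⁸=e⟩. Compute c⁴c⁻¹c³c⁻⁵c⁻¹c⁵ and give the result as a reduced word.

Multiply left to right, reducing at each step:
  (c⁴) · c⁻¹ = c³
  (c³) · c³ = c⁶
  (c⁶) · c⁻⁵ = c
  c · c⁻¹ = e
  e · c⁵ = c⁵

Answer: c⁵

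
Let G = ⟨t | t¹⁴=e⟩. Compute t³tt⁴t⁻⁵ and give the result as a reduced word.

Multiply left to right, reducing at each step:
  (t³) · t = t⁴
  (t⁴) · t⁴ = t⁸
  (t⁸) · t⁻⁵ = t³

Answer: t³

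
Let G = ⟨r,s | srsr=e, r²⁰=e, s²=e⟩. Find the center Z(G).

An element z ∈ Z(G) iff z commutes with every generator.
For example r¹⁰ is central: (r¹⁰)·r = r¹¹ = r·(r¹⁰); (r¹⁰)·s = r¹⁰s = s·(r¹⁰).
Whereas r ∉ Z(G) since r·s = rs ≠ r¹⁹s = s·r.
Checking each of the 40 elements this way gives Z(G) = {e, r¹⁰}, of order 2.

Answer: {e, r¹⁰}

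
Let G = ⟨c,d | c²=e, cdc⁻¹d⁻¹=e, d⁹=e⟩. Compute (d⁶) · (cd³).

Compute (d⁶) · (cd³) by multiplying left to right and reducing via the relations at each step:
  (d⁶) · c = cd⁶
  (cd⁶) · d³ = c

Answer: c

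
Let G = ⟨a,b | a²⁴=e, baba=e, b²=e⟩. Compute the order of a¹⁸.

Compute successive powers until reaching e:
  (a¹⁸)¹ = a¹⁸, (a¹⁸)² = a¹², (a¹⁸)³ = a⁶, (a¹⁸)⁴ = e.
The smallest positive k with (a¹⁸)ᵏ = e is 4.

Answer: 4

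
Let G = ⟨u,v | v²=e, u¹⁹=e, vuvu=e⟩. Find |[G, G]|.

G' = [G, G] is generated by all commutators. The generator-pair commutators are: [u, v] = u².
The subgroup they normally generate is {e, u, u², u³, u⁴, u⁵, u⁶, u⁷, u⁸, u⁹, u¹⁰, u¹¹, u¹², u¹³, u¹⁴, u¹⁵, u¹⁶, u¹⁷, u¹⁸}, of order 19.
Check: |G/G'| = 38/19 = 2 is the order of the abelianisation.

Answer: 19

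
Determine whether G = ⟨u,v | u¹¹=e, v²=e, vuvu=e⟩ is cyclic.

Every cyclic group is abelian. But u·v = uv while v·u = u¹⁰v, so u·v ≠ v·u and G is not abelian. Hence G is not cyclic.

Answer: No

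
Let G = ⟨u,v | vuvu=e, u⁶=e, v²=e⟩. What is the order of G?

Enumerate words in the generators, reducing via the relations: the distinct elements are
  {e, u, v, uv, u², u³, u⁴, u⁵, u²v, u³v, u⁴v, u⁵v}.
No further products give new elements, so |G| = 12.

Answer: 12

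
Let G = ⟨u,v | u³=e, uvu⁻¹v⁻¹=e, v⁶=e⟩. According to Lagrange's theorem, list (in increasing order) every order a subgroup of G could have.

|G| = 18 = 2 · 3². By Lagrange's theorem the order of any subgroup divides 18; the divisors of 18 are 1, 2, 3, 6, 9, 18.

Answer: 1, 2, 3, 6, 9, 18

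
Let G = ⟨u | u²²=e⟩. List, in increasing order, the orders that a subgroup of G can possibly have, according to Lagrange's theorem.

|G| = 22 = 2 · 11. By Lagrange's theorem the order of any subgroup divides 22; the divisors of 22 are 1, 2, 11, 22.

Answer: 1, 2, 11, 22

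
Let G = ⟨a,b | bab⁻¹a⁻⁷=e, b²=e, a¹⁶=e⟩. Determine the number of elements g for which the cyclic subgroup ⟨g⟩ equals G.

⟨g⟩ = G would require ord(g) = |G| = 32, but the maximum element order in G is 16 < 32. So G is not cyclic and no single element generates it: the count is 0.

Answer: 0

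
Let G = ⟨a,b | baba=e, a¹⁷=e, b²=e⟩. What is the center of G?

An element z ∈ Z(G) iff z commutes with every generator.
For example e is central: e·a = a = a·e; e·b = b = b·e.
Whereas a ∉ Z(G) since a·b = ab ≠ a¹⁶b = b·a.
Checking each of the 34 elements this way gives Z(G) = {e}, of order 1.

Answer: {e}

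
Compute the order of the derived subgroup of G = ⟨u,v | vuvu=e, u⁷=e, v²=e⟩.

G' = [G, G] is generated by all commutators. The generator-pair commutators are: [u, v] = u².
The subgroup they normally generate is {e, u, u², u³, u⁴, u⁵, u⁶}, of order 7.
Check: |G/G'| = 14/7 = 2 is the order of the abelianisation.

Answer: 7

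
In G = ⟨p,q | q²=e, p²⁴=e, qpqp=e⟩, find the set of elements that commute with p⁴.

⟨p⁴⟩ ⊆ C_G(p⁴) since powers of p⁴ commute with p⁴; so |C_G(p⁴)| ≥ |⟨p⁴⟩| = 6.
By orbit–stabilizer, |C_G(p⁴)| = |G| / |conj. class of p⁴| = 48 / 2 = 24.
The 24 elements commuting with p⁴ are {e, p, p², p³, p⁴, p⁵, p⁶, p⁷, p⁸, p⁹, p¹⁰, p¹¹, p¹², p¹³, p¹⁴, p¹⁵, p¹⁶, p¹⁷, p¹⁸, p¹⁹, p²⁰, p²¹, p²², p²³}.

Answer: {e, p, p², p³, p⁴, p⁵, p⁶, p⁷, p⁸, p⁹, p¹⁰, p¹¹, p¹², p¹³, p¹⁴, p¹⁵, p¹⁶, p¹⁷, p¹⁸, p¹⁹, p²⁰, p²¹, p²², p²³}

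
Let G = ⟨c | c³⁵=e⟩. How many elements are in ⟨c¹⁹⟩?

|⟨c¹⁹⟩| equals the order of c¹⁹. Compute successive powers until reaching e:
  (c¹⁹)¹ = c¹⁹, (c¹⁹)² = c³, (c¹⁹)³ = c²², (c¹⁹)⁴ = c⁶, (c¹⁹)⁵ = c²⁵, (c¹⁹)⁶ = c⁹, (c¹⁹)⁷ = c²⁸, (c¹⁹)⁸ = c¹², (c¹⁹)⁹ = c³¹, (c¹⁹)¹⁰ = c¹⁵, (c¹⁹)¹¹ = c³⁴, (c¹⁹)¹² = c¹⁸, (c¹⁹)¹³ = c², (c¹⁹)¹⁴ = c²¹, (c¹⁹)¹⁵ = c⁵, (c¹⁹)¹⁶ = c²⁴, (c¹⁹)¹⁷ = c⁸, (c¹⁹)¹⁸ = c²⁷, (c¹⁹)¹⁹ = c¹¹, (c¹⁹)²⁰ = c³⁰, (c¹⁹)²¹ = c¹⁴, (c¹⁹)²² = c³³, (c¹⁹)²³ = c¹⁷, (c¹⁹)²⁴ = c, (c¹⁹)²⁵ = c²⁰, (c¹⁹)²⁶ = c⁴, (c¹⁹)²⁷ = c²³, (c¹⁹)²⁸ = c⁷, (c¹⁹)²⁹ = c²⁶, (c¹⁹)³⁰ = c¹⁰, (c¹⁹)³¹ = c²⁹, (c¹⁹)³² = c¹³, (c¹⁹)³³ = c³², (c¹⁹)³⁴ = c¹⁶, (c¹⁹)³⁵ = e.
The smallest positive k with (c¹⁹)ᵏ = e is 35, so |⟨c¹⁹⟩| = 35.

Answer: 35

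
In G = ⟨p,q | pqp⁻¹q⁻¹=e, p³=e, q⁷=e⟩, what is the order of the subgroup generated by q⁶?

|⟨q⁶⟩| equals the order of q⁶. Compute successive powers until reaching e:
  (q⁶)¹ = q⁶, (q⁶)² = q⁵, (q⁶)³ = q⁴, (q⁶)⁴ = q³, (q⁶)⁵ = q², (q⁶)⁶ = q, (q⁶)⁷ = e.
The smallest positive k with (q⁶)ᵏ = e is 7, so |⟨q⁶⟩| = 7.

Answer: 7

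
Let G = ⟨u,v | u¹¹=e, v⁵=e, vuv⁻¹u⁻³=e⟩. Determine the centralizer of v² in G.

⟨v²⟩ ⊆ C_G(v²) since powers of v² commute with v²; so |C_G(v²)| ≥ |⟨v²⟩| = 5.
By orbit–stabilizer, |C_G(v²)| = |G| / |conj. class of v²| = 55 / 11 = 5.
The 5 elements commuting with v² are {e, v, v², v³, v⁴}.

Answer: {e, v, v², v³, v⁴}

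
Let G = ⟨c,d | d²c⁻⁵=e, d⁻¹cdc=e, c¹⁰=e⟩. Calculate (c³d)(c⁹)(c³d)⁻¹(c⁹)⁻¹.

[(c³d), (c⁹)] = (c³d)·(c⁹)·(c³d)⁻¹·(c⁹)⁻¹.
  (c³d) · (c⁹) = c⁴d
  (c⁴d) · (c³d⁻¹) = c
  c · c = c²

Answer: c²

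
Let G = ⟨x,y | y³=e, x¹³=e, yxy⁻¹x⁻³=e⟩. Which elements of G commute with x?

⟨x⟩ ⊆ C_G(x) since powers of x commute with x; so |C_G(x)| ≥ |⟨x⟩| = 13.
By orbit–stabilizer, |C_G(x)| = |G| / |conj. class of x| = 39 / 3 = 13.
The 13 elements commuting with x are {e, x, x², x³, x⁴, x⁵, x⁶, x⁷, x⁸, x⁹, x¹⁰, x¹¹, x¹²}.

Answer: {e, x, x², x³, x⁴, x⁵, x⁶, x⁷, x⁸, x⁹, x¹⁰, x¹¹, x¹²}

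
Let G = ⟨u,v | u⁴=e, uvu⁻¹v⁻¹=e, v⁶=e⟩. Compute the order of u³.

Compute successive powers until reaching e:
  (u³)¹ = u³, (u³)² = u², (u³)³ = u, (u³)⁴ = e.
The smallest positive k with (u³)ᵏ = e is 4.

Answer: 4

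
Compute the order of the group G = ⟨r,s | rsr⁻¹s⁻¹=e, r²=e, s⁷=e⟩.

Enumerate words in the generators, reducing via the relations: the distinct elements are
  {e, r, s, rs, s², s³, s⁴, s⁵, s⁶, rs², rs³, rs⁴, rs⁵, rs⁶}.
No further products give new elements, so |G| = 14.

Answer: 14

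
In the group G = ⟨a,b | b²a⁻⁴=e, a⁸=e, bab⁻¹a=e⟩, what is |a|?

Compute successive powers until reaching e:
  a¹ = a, a² = a², a³ = a³, a⁴ = a⁴, a⁵ = a⁵, a⁶ = a⁶, a⁷ = a⁷, a⁸ = e.
The smallest positive k with aᵏ = e is 8.

Answer: 8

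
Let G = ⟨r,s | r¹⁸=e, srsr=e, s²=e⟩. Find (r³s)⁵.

Compute successive powers of (r³s), reducing at each step:
  (r³s)²: (r³s) · r³ = s;   s · s = e
  (r³s)³: e · r³ = r³;   (r³) · s = r³s
  (r³s)⁴: (r³s) · r³ = s;   s · s = e
  (r³s)⁵: e · r³ = r³;   (r³) · s = r³s

Answer: r³s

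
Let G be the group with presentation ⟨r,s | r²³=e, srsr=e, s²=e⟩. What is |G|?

Enumerate words in the generators, reducing via the relations: the distinct elements are
  {e, r, s, rs, r², r³, r⁴, r⁵, r⁶, r⁷, r⁸, r⁹, r²s, r²², r²¹, r²⁰, r³s, r¹², r¹³, r¹¹, r¹⁰, r¹⁴, r¹⁵, r¹⁶, r¹⁷, r¹⁸, r¹⁹, r⁴s, r⁵s, r⁶s, r⁷s, r⁸s, r⁹s, r²²s, r²¹s, r²⁰s, r¹²s, r¹³s, r¹¹s, r¹⁰s, r¹⁴s, r¹⁵s, r¹⁶s, r¹⁷s, r¹⁸s, r¹⁹s}.
No further products give new elements, so |G| = 46.

Answer: 46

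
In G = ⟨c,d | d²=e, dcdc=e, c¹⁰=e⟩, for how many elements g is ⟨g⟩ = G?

⟨g⟩ = G would require ord(g) = |G| = 20, but the maximum element order in G is 10 < 20. So G is not cyclic and no single element generates it: the count is 0.

Answer: 0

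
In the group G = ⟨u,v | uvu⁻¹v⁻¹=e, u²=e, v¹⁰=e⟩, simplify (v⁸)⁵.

Compute successive powers of (v⁸), reducing at each step:
  (v⁸)²: (v⁸) · v⁸ = v⁶
  (v⁸)³: (v⁶) · v⁸ = v⁴
  (v⁸)⁴: (v⁴) · v⁸ = v²
  (v⁸)⁵: (v²) · v⁸ = e

Answer: e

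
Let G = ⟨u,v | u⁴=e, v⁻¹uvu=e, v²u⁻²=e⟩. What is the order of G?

Enumerate words in the generators, reducing via the relations: the distinct elements are
  {e, u, v, uv, u², u³, v⁻¹, uv⁻¹}.
No further products give new elements, so |G| = 8.

Answer: 8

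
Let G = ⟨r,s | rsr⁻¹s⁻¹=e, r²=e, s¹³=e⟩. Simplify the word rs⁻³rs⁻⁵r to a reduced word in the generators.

Multiply left to right, reducing at each step:
  r · s⁻³ = rs¹⁰
  (rs¹⁰) · r = s¹⁰
  (s¹⁰) · s⁻⁵ = s⁵
  (s⁵) · r = rs⁵

Answer: rs⁵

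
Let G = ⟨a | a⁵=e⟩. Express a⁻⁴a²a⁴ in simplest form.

Multiply left to right, reducing at each step:
  a · a² = a³
  (a³) · a⁴ = a²

Answer: a²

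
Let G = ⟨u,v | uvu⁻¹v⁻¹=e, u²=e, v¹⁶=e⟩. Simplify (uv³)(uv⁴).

Compute (uv³) · (uv⁴) by multiplying left to right and reducing via the relations at each step:
  (uv³) · u = v³
  (v³) · v⁴ = v⁷

Answer: v⁷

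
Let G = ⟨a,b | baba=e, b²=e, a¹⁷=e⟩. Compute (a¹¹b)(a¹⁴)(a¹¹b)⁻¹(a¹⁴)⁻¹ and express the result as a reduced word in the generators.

[(a¹¹b), (a¹⁴)] = (a¹¹b)·(a¹⁴)·(a¹¹b)⁻¹·(a¹⁴)⁻¹.
  (a¹¹b) · (a¹⁴) = a¹⁴b
  (a¹⁴b) · (a¹¹b) = a³
  (a³) · (a³) = a⁶

Answer: a⁶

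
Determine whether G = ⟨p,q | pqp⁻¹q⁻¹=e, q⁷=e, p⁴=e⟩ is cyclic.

|G| = 28. The element pq has order 28 (its powers give 28 distinct elements), so ⟨pq⟩ = G and G is cyclic.

Answer: Yes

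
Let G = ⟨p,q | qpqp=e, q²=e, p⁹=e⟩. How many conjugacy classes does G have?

The conjugacy classes (representative and size) are:
  [e] (size 1), [p⁸] (size 2), [p⁷] (size 2), [p⁶] (size 2), [p⁵] (size 2), [p⁴q] (size 9).
Class equation: 1 + 2 + 2 + 2 + 2 + 9 = 18 = |G|. So G has 6 conjugacy classes.

Answer: 6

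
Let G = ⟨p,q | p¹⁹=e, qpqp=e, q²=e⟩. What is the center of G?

An element z ∈ Z(G) iff z commutes with every generator.
For example e is central: e·p = p = p·e; e·q = q = q·e.
Whereas p ∉ Z(G) since p·q = pq ≠ p¹⁸q = q·p.
Checking each of the 38 elements this way gives Z(G) = {e}, of order 1.

Answer: {e}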